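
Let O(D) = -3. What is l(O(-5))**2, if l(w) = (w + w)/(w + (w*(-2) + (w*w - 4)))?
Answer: 9/16 ≈ 0.56250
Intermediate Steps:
l(w) = 2*w/(-4 + w**2 - w) (l(w) = (2*w)/(w + (-2*w + (w**2 - 4))) = (2*w)/(w + (-2*w + (-4 + w**2))) = (2*w)/(w + (-4 + w**2 - 2*w)) = (2*w)/(-4 + w**2 - w) = 2*w/(-4 + w**2 - w))
l(O(-5))**2 = (2*(-3)/(-4 + (-3)**2 - 1*(-3)))**2 = (2*(-3)/(-4 + 9 + 3))**2 = (2*(-3)/8)**2 = (2*(-3)*(1/8))**2 = (-3/4)**2 = 9/16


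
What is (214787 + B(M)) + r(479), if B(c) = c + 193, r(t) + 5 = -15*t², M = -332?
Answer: -3226972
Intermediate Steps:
r(t) = -5 - 15*t²
B(c) = 193 + c
(214787 + B(M)) + r(479) = (214787 + (193 - 332)) + (-5 - 15*479²) = (214787 - 139) + (-5 - 15*229441) = 214648 + (-5 - 3441615) = 214648 - 3441620 = -3226972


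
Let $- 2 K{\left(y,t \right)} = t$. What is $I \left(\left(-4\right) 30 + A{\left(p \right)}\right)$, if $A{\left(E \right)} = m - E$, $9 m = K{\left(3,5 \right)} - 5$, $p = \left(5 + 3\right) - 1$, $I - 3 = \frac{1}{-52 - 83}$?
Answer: $- \frac{154934}{405} \approx -382.55$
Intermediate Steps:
$K{\left(y,t \right)} = - \frac{t}{2}$
$I = \frac{404}{135}$ ($I = 3 + \frac{1}{-52 - 83} = 3 + \frac{1}{-135} = 3 - \frac{1}{135} = \frac{404}{135} \approx 2.9926$)
$p = 7$ ($p = 8 - 1 = 7$)
$m = - \frac{5}{6}$ ($m = \frac{\left(- \frac{1}{2}\right) 5 - 5}{9} = \frac{- \frac{5}{2} - 5}{9} = \frac{1}{9} \left(- \frac{15}{2}\right) = - \frac{5}{6} \approx -0.83333$)
$A{\left(E \right)} = - \frac{5}{6} - E$
$I \left(\left(-4\right) 30 + A{\left(p \right)}\right) = \frac{404 \left(\left(-4\right) 30 - \frac{47}{6}\right)}{135} = \frac{404 \left(-120 - \frac{47}{6}\right)}{135} = \frac{404}{135} \left(- \frac{767}{6}\right) = - \frac{154934}{405}$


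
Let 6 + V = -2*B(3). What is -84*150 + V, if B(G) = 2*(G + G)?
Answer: -12630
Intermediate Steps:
B(G) = 4*G (B(G) = 2*(2*G) = 4*G)
V = -30 (V = -6 - 8*3 = -6 - 2*12 = -6 - 24 = -30)
-84*150 + V = -84*150 - 30 = -12600 - 30 = -12630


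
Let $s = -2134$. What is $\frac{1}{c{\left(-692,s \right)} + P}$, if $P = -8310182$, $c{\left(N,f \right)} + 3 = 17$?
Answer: $- \frac{1}{8310168} \approx -1.2033 \cdot 10^{-7}$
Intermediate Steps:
$c{\left(N,f \right)} = 14$ ($c{\left(N,f \right)} = -3 + 17 = 14$)
$\frac{1}{c{\left(-692,s \right)} + P} = \frac{1}{14 - 8310182} = \frac{1}{-8310168} = - \frac{1}{8310168}$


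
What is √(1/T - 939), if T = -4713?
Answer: 2*I*√5214354801/4713 ≈ 30.643*I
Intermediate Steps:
√(1/T - 939) = √(1/(-4713) - 939) = √(-1/4713 - 939) = √(-4425508/4713) = 2*I*√5214354801/4713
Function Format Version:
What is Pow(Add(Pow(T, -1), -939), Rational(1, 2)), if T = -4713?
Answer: Mul(Rational(2, 4713), I, Pow(5214354801, Rational(1, 2))) ≈ Mul(30.643, I)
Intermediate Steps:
Pow(Add(Pow(T, -1), -939), Rational(1, 2)) = Pow(Add(Pow(-4713, -1), -939), Rational(1, 2)) = Pow(Add(Rational(-1, 4713), -939), Rational(1, 2)) = Pow(Rational(-4425508, 4713), Rational(1, 2)) = Mul(Rational(2, 4713), I, Pow(5214354801, Rational(1, 2)))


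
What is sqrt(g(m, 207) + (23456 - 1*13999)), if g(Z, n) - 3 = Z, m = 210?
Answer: sqrt(9670) ≈ 98.336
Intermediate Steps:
g(Z, n) = 3 + Z
sqrt(g(m, 207) + (23456 - 1*13999)) = sqrt((3 + 210) + (23456 - 1*13999)) = sqrt(213 + (23456 - 13999)) = sqrt(213 + 9457) = sqrt(9670)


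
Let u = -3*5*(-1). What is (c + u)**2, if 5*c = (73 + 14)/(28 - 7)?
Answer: 306916/1225 ≈ 250.54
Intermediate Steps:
c = 29/35 (c = ((73 + 14)/(28 - 7))/5 = (87/21)/5 = (87*(1/21))/5 = (1/5)*(29/7) = 29/35 ≈ 0.82857)
u = 15 (u = -15*(-1) = 15)
(c + u)**2 = (29/35 + 15)**2 = (554/35)**2 = 306916/1225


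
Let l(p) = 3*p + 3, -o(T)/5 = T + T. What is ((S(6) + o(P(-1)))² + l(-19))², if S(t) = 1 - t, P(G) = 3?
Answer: 1371241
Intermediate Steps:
o(T) = -10*T (o(T) = -5*(T + T) = -10*T)
l(p) = 3 + 3*p
((S(6) + o(P(-1)))² + l(-19))² = (((1 - 1*6) - 10*3)² + (3 + 3*(-19)))² = (((1 - 6) - 30)² + (3 - 57))² = ((-5 - 30)² - 54)² = ((-35)² - 54)² = (1225 - 54)² = 1171² = 1371241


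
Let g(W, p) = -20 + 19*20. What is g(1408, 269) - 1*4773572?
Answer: -4773212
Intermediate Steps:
g(W, p) = 360 (g(W, p) = -20 + 380 = 360)
g(1408, 269) - 1*4773572 = 360 - 1*4773572 = 360 - 4773572 = -4773212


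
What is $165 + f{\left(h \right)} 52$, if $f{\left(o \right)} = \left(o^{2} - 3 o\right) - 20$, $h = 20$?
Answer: $16805$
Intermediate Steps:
$f{\left(o \right)} = -20 + o^{2} - 3 o$
$165 + f{\left(h \right)} 52 = 165 + \left(-20 + 20^{2} - 60\right) 52 = 165 + \left(-20 + 400 - 60\right) 52 = 165 + 320 \cdot 52 = 165 + 16640 = 16805$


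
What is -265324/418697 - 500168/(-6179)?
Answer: 207779404100/2587128763 ≈ 80.313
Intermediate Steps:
-265324/418697 - 500168/(-6179) = -265324*1/418697 - 500168*(-1/6179) = -265324/418697 + 500168/6179 = 207779404100/2587128763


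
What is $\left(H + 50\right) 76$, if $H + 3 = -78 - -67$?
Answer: $2736$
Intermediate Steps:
$H = -14$ ($H = -3 - 11 = -14$)
$\left(H + 50\right) 76 = \left(-14 + 50\right) 76 = 36 \cdot 76 = 2736$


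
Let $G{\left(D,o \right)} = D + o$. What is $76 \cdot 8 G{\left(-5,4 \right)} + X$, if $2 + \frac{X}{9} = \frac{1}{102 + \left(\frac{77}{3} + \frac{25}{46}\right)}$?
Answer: $- \frac{11074576}{17693} \approx -625.93$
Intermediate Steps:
$X = - \frac{317232}{17693}$ ($X = -18 + \frac{9}{102 + \left(\frac{77}{3} + \frac{25}{46}\right)} = -18 + \frac{9}{102 + \frac{3617}{138}} = -18 + \frac{9}{\frac{17693}{138}} = -18 + 9 \cdot \frac{138}{17693} = -18 + \frac{1242}{17693} = - \frac{317232}{17693} \approx -17.93$)
$76 \cdot 8 G{\left(-5,4 \right)} + X = 76 \cdot 8 \left(-5 + 4\right) - \frac{317232}{17693} = 76 \cdot 8 \left(-1\right) - \frac{317232}{17693} = 76 \left(-8\right) - \frac{317232}{17693} = -608 - \frac{317232}{17693} = - \frac{11074576}{17693}$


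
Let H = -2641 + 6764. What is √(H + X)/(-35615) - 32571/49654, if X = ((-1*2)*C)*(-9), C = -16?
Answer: -2961/4514 - √3835/35615 ≈ -0.65770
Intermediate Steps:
X = -288 (X = (-1*2*(-16))*(-9) = -2*(-16)*(-9) = 32*(-9) = -288)
H = 4123
√(H + X)/(-35615) - 32571/49654 = √(4123 - 288)/(-35615) - 32571/49654 = √3835*(-1/35615) - 32571*1/49654 = -√3835/35615 - 2961/4514 = -2961/4514 - √3835/35615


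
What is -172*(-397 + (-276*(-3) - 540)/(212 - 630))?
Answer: 14296124/209 ≈ 68403.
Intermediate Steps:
-172*(-397 + (-276*(-3) - 540)/(212 - 630)) = -172*(-397 + (828 - 540)/(-418)) = -172*(-397 + 288*(-1/418)) = -172*(-397 - 144/209) = -172*(-83117/209) = 14296124/209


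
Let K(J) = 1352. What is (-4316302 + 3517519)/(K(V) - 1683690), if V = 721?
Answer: 798783/1682338 ≈ 0.47481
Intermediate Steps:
(-4316302 + 3517519)/(K(V) - 1683690) = (-4316302 + 3517519)/(1352 - 1683690) = -798783/(-1682338) = -798783*(-1/1682338) = 798783/1682338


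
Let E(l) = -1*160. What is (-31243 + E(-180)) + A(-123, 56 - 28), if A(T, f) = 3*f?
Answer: -31319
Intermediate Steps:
E(l) = -160
(-31243 + E(-180)) + A(-123, 56 - 28) = (-31243 - 160) + 3*(56 - 28) = -31403 + 3*28 = -31403 + 84 = -31319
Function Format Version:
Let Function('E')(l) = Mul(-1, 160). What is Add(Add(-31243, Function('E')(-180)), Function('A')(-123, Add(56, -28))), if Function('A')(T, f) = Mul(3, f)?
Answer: -31319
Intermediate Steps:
Function('E')(l) = -160
Add(Add(-31243, Function('E')(-180)), Function('A')(-123, Add(56, -28))) = Add(Add(-31243, -160), Mul(3, Add(56, -28))) = Add(-31403, Mul(3, 28)) = Add(-31403, 84) = -31319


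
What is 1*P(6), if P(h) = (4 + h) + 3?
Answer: 13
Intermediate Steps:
P(h) = 7 + h
1*P(6) = 1*(7 + 6) = 1*13 = 13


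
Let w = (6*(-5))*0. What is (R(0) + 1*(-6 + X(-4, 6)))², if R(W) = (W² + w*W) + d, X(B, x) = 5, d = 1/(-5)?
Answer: 36/25 ≈ 1.4400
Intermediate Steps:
d = -⅕ ≈ -0.20000
w = 0 (w = -30*0 = 0)
R(W) = -⅕ + W² (R(W) = (W² + 0*W) - ⅕ = (W² + 0) - ⅕ = W² - ⅕ = -⅕ + W²)
(R(0) + 1*(-6 + X(-4, 6)))² = ((-⅕ + 0²) + 1*(-6 + 5))² = ((-⅕ + 0) + 1*(-1))² = (-⅕ - 1)² = (-6/5)² = 36/25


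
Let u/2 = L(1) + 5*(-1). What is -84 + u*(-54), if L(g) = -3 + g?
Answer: 672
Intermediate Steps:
u = -14 (u = 2*((-3 + 1) + 5*(-1)) = 2*(-2 - 5) = 2*(-7) = -14)
-84 + u*(-54) = -84 - 14*(-54) = -84 + 756 = 672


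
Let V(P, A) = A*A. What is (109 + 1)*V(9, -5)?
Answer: 2750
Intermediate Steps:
V(P, A) = A**2
(109 + 1)*V(9, -5) = (109 + 1)*(-5)**2 = 110*25 = 2750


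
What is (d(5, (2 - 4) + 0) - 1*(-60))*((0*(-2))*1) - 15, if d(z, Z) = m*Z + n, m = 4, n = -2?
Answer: -15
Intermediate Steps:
d(z, Z) = -2 + 4*Z (d(z, Z) = 4*Z - 2 = -2 + 4*Z)
(d(5, (2 - 4) + 0) - 1*(-60))*((0*(-2))*1) - 15 = ((-2 + 4*((2 - 4) + 0)) - 1*(-60))*((0*(-2))*1) - 15 = ((-2 + 4*(-2 + 0)) + 60)*(0*1) - 15 = ((-2 + 4*(-2)) + 60)*0 - 15 = ((-2 - 8) + 60)*0 - 15 = (-10 + 60)*0 - 15 = 50*0 - 15 = 0 - 15 = -15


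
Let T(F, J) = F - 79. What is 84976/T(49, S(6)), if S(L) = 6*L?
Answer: -42488/15 ≈ -2832.5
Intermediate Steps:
T(F, J) = -79 + F
84976/T(49, S(6)) = 84976/(-79 + 49) = 84976/(-30) = 84976*(-1/30) = -42488/15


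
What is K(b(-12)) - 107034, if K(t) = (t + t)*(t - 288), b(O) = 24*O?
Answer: 224742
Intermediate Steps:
K(t) = 2*t*(-288 + t) (K(t) = (2*t)*(-288 + t) = 2*t*(-288 + t))
K(b(-12)) - 107034 = 2*(24*(-12))*(-288 + 24*(-12)) - 107034 = 2*(-288)*(-288 - 288) - 107034 = 2*(-288)*(-576) - 107034 = 331776 - 107034 = 224742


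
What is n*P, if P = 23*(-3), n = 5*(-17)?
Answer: 5865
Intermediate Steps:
n = -85
P = -69
n*P = -85*(-69) = 5865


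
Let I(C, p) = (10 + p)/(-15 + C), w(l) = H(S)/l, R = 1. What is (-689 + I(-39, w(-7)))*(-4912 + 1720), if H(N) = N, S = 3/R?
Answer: 19798684/9 ≈ 2.1999e+6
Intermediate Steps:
S = 3 (S = 3/1 = 3*1 = 3)
w(l) = 3/l
I(C, p) = (10 + p)/(-15 + C)
(-689 + I(-39, w(-7)))*(-4912 + 1720) = (-689 + (10 + 3/(-7))/(-15 - 39))*(-4912 + 1720) = (-689 + (10 + 3*(-⅐))/(-54))*(-3192) = (-689 - (10 - 3/7)/54)*(-3192) = (-689 - 1/54*67/7)*(-3192) = (-689 - 67/378)*(-3192) = -260509/378*(-3192) = 19798684/9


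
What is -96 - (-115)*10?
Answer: 1054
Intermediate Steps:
-96 - (-115)*10 = -96 - 115*(-10) = -96 + 1150 = 1054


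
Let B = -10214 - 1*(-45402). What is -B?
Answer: -35188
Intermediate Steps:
B = 35188 (B = -10214 + 45402 = 35188)
-B = -1*35188 = -35188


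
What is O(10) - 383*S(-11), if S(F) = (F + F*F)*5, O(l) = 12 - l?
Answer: -210648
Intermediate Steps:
S(F) = 5*F + 5*F**2 (S(F) = (F + F**2)*5 = 5*F + 5*F**2)
O(10) - 383*S(-11) = (12 - 1*10) - 1915*(-11)*(1 - 11) = (12 - 10) - 1915*(-11)*(-10) = 2 - 383*550 = 2 - 210650 = -210648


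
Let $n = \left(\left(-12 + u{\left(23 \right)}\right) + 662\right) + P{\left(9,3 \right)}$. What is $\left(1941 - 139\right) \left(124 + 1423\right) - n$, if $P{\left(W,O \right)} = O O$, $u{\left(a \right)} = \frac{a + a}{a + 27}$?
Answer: $\frac{69675852}{25} \approx 2.787 \cdot 10^{6}$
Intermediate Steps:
$u{\left(a \right)} = \frac{2 a}{27 + a}$
$P{\left(W,O \right)} = O^{2}$
$n = \frac{16498}{25}$ ($n = \left(\left(-12 + 2 \cdot 23 \frac{1}{27 + 23}\right) + 662\right) + 3^{2} = \left(\left(-12 + 2 \cdot 23 \cdot \frac{1}{50}\right) + 662\right) + 9 = \left(\left(-12 + \frac{23}{25}\right) + 662\right) + 9 = \left(- \frac{277}{25} + 662\right) + 9 = \frac{16273}{25} + 9 = \frac{16498}{25} \approx 659.92$)
$\left(1941 - 139\right) \left(124 + 1423\right) - n = \left(1941 - 139\right) \left(124 + 1423\right) - \frac{16498}{25} = 1802 \cdot 1547 - \frac{16498}{25} = 2787694 - \frac{16498}{25} = \frac{69675852}{25}$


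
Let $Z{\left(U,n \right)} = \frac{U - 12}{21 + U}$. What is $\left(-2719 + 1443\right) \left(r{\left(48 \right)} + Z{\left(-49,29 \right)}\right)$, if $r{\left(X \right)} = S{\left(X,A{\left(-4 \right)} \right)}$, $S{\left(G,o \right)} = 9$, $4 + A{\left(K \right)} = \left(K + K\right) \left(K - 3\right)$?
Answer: $- \frac{99847}{7} \approx -14264.0$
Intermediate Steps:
$A{\left(K \right)} = -4 + 2 K \left(-3 + K\right)$ ($A{\left(K \right)} = -4 + \left(K + K\right) \left(K - 3\right) = -4 + 2 K \left(-3 + K\right)$)
$Z{\left(U,n \right)} = \frac{-12 + U}{21 + U}$
$r{\left(X \right)} = 9$
$\left(-2719 + 1443\right) \left(r{\left(48 \right)} + Z{\left(-49,29 \right)}\right) = \left(-2719 + 1443\right) \left(9 + \frac{-12 - 49}{21 - 49}\right) = - 1276 \left(9 + \frac{1}{-28} \left(-61\right)\right) = - 1276 \left(9 - - \frac{61}{28}\right) = - 1276 \left(9 + \frac{61}{28}\right) = \left(-1276\right) \frac{313}{28} = - \frac{99847}{7}$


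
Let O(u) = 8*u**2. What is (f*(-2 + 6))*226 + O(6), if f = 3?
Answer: 3000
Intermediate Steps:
(f*(-2 + 6))*226 + O(6) = (3*(-2 + 6))*226 + 8*6**2 = (3*4)*226 + 8*36 = 12*226 + 288 = 2712 + 288 = 3000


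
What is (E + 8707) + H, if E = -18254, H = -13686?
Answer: -23233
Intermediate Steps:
(E + 8707) + H = (-18254 + 8707) - 13686 = -9547 - 13686 = -23233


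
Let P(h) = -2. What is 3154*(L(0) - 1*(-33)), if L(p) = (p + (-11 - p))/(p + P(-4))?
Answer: 121429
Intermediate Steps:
L(p) = -11/(-2 + p) (L(p) = (p + (-11 - p))/(p - 2) = -11/(-2 + p))
3154*(L(0) - 1*(-33)) = 3154*(-11/(-2 + 0) - 1*(-33)) = 3154*(-11/(-2) + 33) = 3154*(-11*(-1/2) + 33) = 3154*(11/2 + 33) = 3154*(77/2) = 121429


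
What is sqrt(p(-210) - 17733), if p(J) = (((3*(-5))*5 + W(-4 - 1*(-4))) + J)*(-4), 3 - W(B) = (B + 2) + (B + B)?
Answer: I*sqrt(16597) ≈ 128.83*I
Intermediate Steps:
W(B) = 1 - 3*B (W(B) = 3 - ((B + 2) + (B + B)) = 3 - ((2 + B) + 2*B) = 3 - (2 + 3*B) = 3 + (-2 - 3*B) = 1 - 3*B)
p(J) = 296 - 4*J (p(J) = (((3*(-5))*5 + (1 - 3*(-4 - 1*(-4)))) + J)*(-4) = ((-15*5 + (1 - 3*(-4 + 4))) + J)*(-4) = ((-75 + (1 - 3*0)) + J)*(-4) = ((-75 + (1 + 0)) + J)*(-4) = ((-75 + 1) + J)*(-4) = (-74 + J)*(-4) = 296 - 4*J)
sqrt(p(-210) - 17733) = sqrt((296 - 4*(-210)) - 17733) = sqrt((296 + 840) - 17733) = sqrt(1136 - 17733) = sqrt(-16597) = I*sqrt(16597)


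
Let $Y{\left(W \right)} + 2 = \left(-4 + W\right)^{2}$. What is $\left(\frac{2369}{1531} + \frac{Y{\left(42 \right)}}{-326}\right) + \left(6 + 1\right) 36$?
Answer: $\frac{62169652}{249553} \approx 249.12$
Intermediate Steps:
$Y{\left(W \right)} = -2 + \left(-4 + W\right)^{2}$
$\left(\frac{2369}{1531} + \frac{Y{\left(42 \right)}}{-326}\right) + \left(6 + 1\right) 36 = \left(\frac{2369}{1531} + \frac{-2 + \left(-4 + 42\right)^{2}}{-326}\right) + \left(6 + 1\right) 36 = \left(2369 \cdot \frac{1}{1531} + \left(-2 + 38^{2}\right) \left(- \frac{1}{326}\right)\right) + 7 \cdot 36 = \left(\frac{2369}{1531} + \left(-2 + 1444\right) \left(- \frac{1}{326}\right)\right) + 252 = \left(\frac{2369}{1531} + 1442 \left(- \frac{1}{326}\right)\right) + 252 = \left(\frac{2369}{1531} - \frac{721}{163}\right) + 252 = - \frac{717704}{249553} + 252 = \frac{62169652}{249553}$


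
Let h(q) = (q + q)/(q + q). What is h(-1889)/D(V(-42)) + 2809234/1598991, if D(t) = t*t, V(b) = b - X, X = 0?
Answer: 1652362589/940206708 ≈ 1.7574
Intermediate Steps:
V(b) = b (V(b) = b - 1*0 = b + 0 = b)
h(q) = 1 (h(q) = (2*q)/((2*q)) = (2*q)*(1/(2*q)) = 1)
D(t) = t**2
h(-1889)/D(V(-42)) + 2809234/1598991 = 1/(-42)**2 + 2809234/1598991 = 1/1764 + 2809234*(1/1598991) = 1*(1/1764) + 2809234/1598991 = 1/1764 + 2809234/1598991 = 1652362589/940206708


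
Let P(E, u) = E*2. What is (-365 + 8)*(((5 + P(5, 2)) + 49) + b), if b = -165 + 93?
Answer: 2856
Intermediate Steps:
P(E, u) = 2*E
b = -72
(-365 + 8)*(((5 + P(5, 2)) + 49) + b) = (-365 + 8)*(((5 + 2*5) + 49) - 72) = -357*(((5 + 10) + 49) - 72) = -357*((15 + 49) - 72) = -357*(64 - 72) = -357*(-8) = 2856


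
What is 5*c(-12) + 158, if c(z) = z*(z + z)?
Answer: 1598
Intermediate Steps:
c(z) = 2*z**2 (c(z) = z*(2*z) = 2*z**2)
5*c(-12) + 158 = 5*(2*(-12)**2) + 158 = 5*(2*144) + 158 = 5*288 + 158 = 1440 + 158 = 1598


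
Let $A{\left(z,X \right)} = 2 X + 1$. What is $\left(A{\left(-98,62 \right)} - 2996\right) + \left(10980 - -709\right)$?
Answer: $8818$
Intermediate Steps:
$A{\left(z,X \right)} = 1 + 2 X$
$\left(A{\left(-98,62 \right)} - 2996\right) + \left(10980 - -709\right) = \left(\left(1 + 2 \cdot 62\right) - 2996\right) + \left(10980 - -709\right) = \left(\left(1 + 124\right) - 2996\right) + \left(10980 + 709\right) = \left(125 - 2996\right) + 11689 = -2871 + 11689 = 8818$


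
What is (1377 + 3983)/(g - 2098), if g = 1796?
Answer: -2680/151 ≈ -17.748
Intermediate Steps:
(1377 + 3983)/(g - 2098) = (1377 + 3983)/(1796 - 2098) = 5360/(-302) = 5360*(-1/302) = -2680/151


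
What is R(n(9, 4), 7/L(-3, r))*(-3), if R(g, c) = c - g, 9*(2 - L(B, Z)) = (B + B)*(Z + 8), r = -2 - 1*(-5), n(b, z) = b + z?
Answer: 147/4 ≈ 36.750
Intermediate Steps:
r = 3 (r = -2 + 5 = 3)
L(B, Z) = 2 - 2*B*(8 + Z)/9 (L(B, Z) = 2 - (B + B)*(Z + 8)/9 = 2 - 2*B*(8 + Z)/9)
R(n(9, 4), 7/L(-3, r))*(-3) = (7/(2 - 16/9*(-3) - 2/9*(-3)*3) - (9 + 4))*(-3) = (7/(2 + 16/3 + 2) - 1*13)*(-3) = (7/(28/3) - 13)*(-3) = (7*(3/28) - 13)*(-3) = (¾ - 13)*(-3) = -49/4*(-3) = 147/4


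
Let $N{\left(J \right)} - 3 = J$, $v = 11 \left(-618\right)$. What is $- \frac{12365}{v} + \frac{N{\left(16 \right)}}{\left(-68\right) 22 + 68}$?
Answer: $\frac{973781}{539308} \approx 1.8056$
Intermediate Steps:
$v = -6798$
$N{\left(J \right)} = 3 + J$
$- \frac{12365}{v} + \frac{N{\left(16 \right)}}{\left(-68\right) 22 + 68} = - \frac{12365}{-6798} + \frac{3 + 16}{\left(-68\right) 22 + 68} = \left(-12365\right) \left(- \frac{1}{6798}\right) + \frac{19}{-1496 + 68} = \frac{12365}{6798} + \frac{19}{-1428} = \frac{12365}{6798} + 19 \left(- \frac{1}{1428}\right) = \frac{12365}{6798} - \frac{19}{1428} = \frac{973781}{539308}$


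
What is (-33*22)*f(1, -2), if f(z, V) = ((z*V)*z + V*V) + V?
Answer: 0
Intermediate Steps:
f(z, V) = V + V² + V*z² (f(z, V) = ((V*z)*z + V²) + V = (V*z² + V²) + V = (V² + V*z²) + V = V + V² + V*z²)
(-33*22)*f(1, -2) = (-33*22)*(-2*(1 - 2 + 1²)) = -(-1452)*(1 - 2 + 1) = -(-1452)*0 = -726*0 = 0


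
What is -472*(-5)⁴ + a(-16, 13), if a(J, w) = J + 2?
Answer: -295014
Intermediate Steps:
a(J, w) = 2 + J
-472*(-5)⁴ + a(-16, 13) = -472*(-5)⁴ + (2 - 16) = -472*625 - 14 = -295000 - 14 = -295014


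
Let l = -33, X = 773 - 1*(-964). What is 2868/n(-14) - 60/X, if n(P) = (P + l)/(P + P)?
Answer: 46495076/27213 ≈ 1708.6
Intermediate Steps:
X = 1737 (X = 773 + 964 = 1737)
n(P) = (-33 + P)/(2*P) (n(P) = (P - 33)/(P + P) = (-33 + P)/((2*P)) = (-33 + P)*(1/(2*P)) = (-33 + P)/(2*P))
2868/n(-14) - 60/X = 2868/(((1/2)*(-33 - 14)/(-14))) - 60/1737 = 2868/(((1/2)*(-1/14)*(-47))) - 60*1/1737 = 2868/(47/28) - 20/579 = 2868*(28/47) - 20/579 = 80304/47 - 20/579 = 46495076/27213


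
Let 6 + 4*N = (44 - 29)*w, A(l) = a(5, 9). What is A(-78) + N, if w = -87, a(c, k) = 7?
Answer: -1283/4 ≈ -320.75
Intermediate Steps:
A(l) = 7
N = -1311/4 (N = -3/2 + ((44 - 29)*(-87))/4 = -3/2 + (15*(-87))/4 = -3/2 + (1/4)*(-1305) = -3/2 - 1305/4 = -1311/4 ≈ -327.75)
A(-78) + N = 7 - 1311/4 = -1283/4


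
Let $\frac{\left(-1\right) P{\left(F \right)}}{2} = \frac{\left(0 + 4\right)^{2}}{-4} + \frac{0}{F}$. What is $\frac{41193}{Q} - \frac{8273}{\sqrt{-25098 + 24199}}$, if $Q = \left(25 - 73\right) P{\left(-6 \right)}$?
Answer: $- \frac{13731}{128} + \frac{8273 i \sqrt{899}}{899} \approx -107.27 + 275.92 i$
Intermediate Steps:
$P{\left(F \right)} = 8$ ($P{\left(F \right)} = - 2 \left(\frac{\left(0 + 4\right)^{2}}{-4} + \frac{0}{F}\right) = - 2 \left(4^{2} \left(- \frac{1}{4}\right) + 0\right) = - 2 \left(16 \left(- \frac{1}{4}\right) + 0\right) = - 2 \left(-4 + 0\right) = \left(-2\right) \left(-4\right) = 8$)
$Q = -384$ ($Q = \left(25 - 73\right) 8 = \left(-48\right) 8 = -384$)
$\frac{41193}{Q} - \frac{8273}{\sqrt{-25098 + 24199}} = \frac{41193}{-384} - \frac{8273}{\sqrt{-25098 + 24199}} = 41193 \left(- \frac{1}{384}\right) - \frac{8273}{\sqrt{-899}} = - \frac{13731}{128} - \frac{8273}{i \sqrt{899}} = - \frac{13731}{128} - 8273 \left(- \frac{i \sqrt{899}}{899}\right) = - \frac{13731}{128} + \frac{8273 i \sqrt{899}}{899}$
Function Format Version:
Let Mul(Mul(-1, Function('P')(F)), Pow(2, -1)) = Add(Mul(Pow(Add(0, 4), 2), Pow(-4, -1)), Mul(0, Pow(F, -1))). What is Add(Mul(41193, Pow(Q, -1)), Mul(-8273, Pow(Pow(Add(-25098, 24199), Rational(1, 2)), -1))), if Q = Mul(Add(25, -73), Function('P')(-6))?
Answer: Add(Rational(-13731, 128), Mul(Rational(8273, 899), I, Pow(899, Rational(1, 2)))) ≈ Add(-107.27, Mul(275.92, I))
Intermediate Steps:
Function('P')(F) = 8 (Function('P')(F) = Mul(-2, Add(Mul(Pow(Add(0, 4), 2), Pow(-4, -1)), Mul(0, Pow(F, -1)))) = Mul(-2, Add(Mul(Pow(4, 2), Rational(-1, 4)), 0)) = Mul(-2, Add(Mul(16, Rational(-1, 4)), 0)) = Mul(-2, Add(-4, 0)) = Mul(-2, -4) = 8)
Q = -384 (Q = Mul(Add(25, -73), 8) = Mul(-48, 8) = -384)
Add(Mul(41193, Pow(Q, -1)), Mul(-8273, Pow(Pow(Add(-25098, 24199), Rational(1, 2)), -1))) = Add(Mul(41193, Pow(-384, -1)), Mul(-8273, Pow(Pow(Add(-25098, 24199), Rational(1, 2)), -1))) = Add(Mul(41193, Rational(-1, 384)), Mul(-8273, Pow(Pow(-899, Rational(1, 2)), -1))) = Add(Rational(-13731, 128), Mul(-8273, Pow(Mul(I, Pow(899, Rational(1, 2))), -1))) = Add(Rational(-13731, 128), Mul(-8273, Mul(Rational(-1, 899), I, Pow(899, Rational(1, 2))))) = Add(Rational(-13731, 128), Mul(Rational(8273, 899), I, Pow(899, Rational(1, 2))))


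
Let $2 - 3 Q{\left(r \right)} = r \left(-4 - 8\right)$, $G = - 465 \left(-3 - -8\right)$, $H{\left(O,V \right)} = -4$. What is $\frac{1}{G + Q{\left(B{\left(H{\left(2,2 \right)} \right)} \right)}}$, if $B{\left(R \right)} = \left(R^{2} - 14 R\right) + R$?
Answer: $- \frac{3}{6157} \approx -0.00048725$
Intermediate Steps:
$B{\left(R \right)} = R^{2} - 13 R$
$G = -2325$ ($G = - 465 \left(-3 + 8\right) = \left(-465\right) 5 = -2325$)
$Q{\left(r \right)} = \frac{2}{3} + 4 r$ ($Q{\left(r \right)} = \frac{2}{3} - \frac{r \left(-4 - 8\right)}{3} = \frac{2}{3} - \frac{r \left(-12\right)}{3} = \frac{2}{3} - \frac{\left(-12\right) r}{3} = \frac{2}{3} + 4 r$)
$\frac{1}{G + Q{\left(B{\left(H{\left(2,2 \right)} \right)} \right)}} = \frac{1}{-2325 + \left(\frac{2}{3} + 4 \left(- 4 \left(-13 - 4\right)\right)\right)} = \frac{1}{-2325 + \left(\frac{2}{3} + 4 \left(\left(-4\right) \left(-17\right)\right)\right)} = \frac{1}{-2325 + \left(\frac{2}{3} + 4 \cdot 68\right)} = \frac{1}{-2325 + \left(\frac{2}{3} + 272\right)} = \frac{1}{-2325 + \frac{818}{3}} = \frac{1}{- \frac{6157}{3}} = - \frac{3}{6157}$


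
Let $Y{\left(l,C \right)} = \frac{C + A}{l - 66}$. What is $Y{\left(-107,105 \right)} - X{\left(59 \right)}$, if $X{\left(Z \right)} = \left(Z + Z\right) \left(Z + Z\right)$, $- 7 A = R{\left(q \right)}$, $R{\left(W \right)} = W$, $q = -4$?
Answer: $- \frac{16862703}{1211} \approx -13925.0$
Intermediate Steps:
$A = \frac{4}{7}$ ($A = \left(- \frac{1}{7}\right) \left(-4\right) = \frac{4}{7} \approx 0.57143$)
$Y{\left(l,C \right)} = \frac{\frac{4}{7} + C}{-66 + l}$ ($Y{\left(l,C \right)} = \frac{C + \frac{4}{7}}{l - 66} = \frac{\frac{4}{7} + C}{-66 + l}$)
$X{\left(Z \right)} = 4 Z^{2}$ ($X{\left(Z \right)} = 2 Z 2 Z = 4 Z^{2}$)
$Y{\left(-107,105 \right)} - X{\left(59 \right)} = \frac{\frac{4}{7} + 105}{-66 - 107} - 4 \cdot 59^{2} = \frac{1}{-173} \cdot \frac{739}{7} - 4 \cdot 3481 = \left(- \frac{1}{173}\right) \frac{739}{7} - 13924 = - \frac{739}{1211} - 13924 = - \frac{16862703}{1211}$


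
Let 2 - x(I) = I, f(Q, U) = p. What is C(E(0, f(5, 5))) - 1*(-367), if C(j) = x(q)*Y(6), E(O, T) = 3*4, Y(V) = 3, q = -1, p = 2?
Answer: 376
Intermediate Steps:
f(Q, U) = 2
x(I) = 2 - I
E(O, T) = 12
C(j) = 9 (C(j) = (2 - 1*(-1))*3 = (2 + 1)*3 = 3*3 = 9)
C(E(0, f(5, 5))) - 1*(-367) = 9 - 1*(-367) = 9 + 367 = 376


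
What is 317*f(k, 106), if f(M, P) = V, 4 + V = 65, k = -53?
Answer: 19337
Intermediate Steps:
V = 61 (V = -4 + 65 = 61)
f(M, P) = 61
317*f(k, 106) = 317*61 = 19337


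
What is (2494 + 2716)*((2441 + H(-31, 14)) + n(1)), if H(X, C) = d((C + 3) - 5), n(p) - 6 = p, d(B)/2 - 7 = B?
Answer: 12952060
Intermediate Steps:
d(B) = 14 + 2*B
n(p) = 6 + p
H(X, C) = 10 + 2*C (H(X, C) = 14 + 2*((C + 3) - 5) = 14 + 2*((3 + C) - 5) = 14 + 2*(-2 + C) = 14 + (-4 + 2*C) = 10 + 2*C)
(2494 + 2716)*((2441 + H(-31, 14)) + n(1)) = (2494 + 2716)*((2441 + (10 + 2*14)) + (6 + 1)) = 5210*((2441 + (10 + 28)) + 7) = 5210*((2441 + 38) + 7) = 5210*(2479 + 7) = 5210*2486 = 12952060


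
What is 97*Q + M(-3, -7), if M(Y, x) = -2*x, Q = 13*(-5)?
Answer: -6291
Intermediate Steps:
Q = -65
97*Q + M(-3, -7) = 97*(-65) - 2*(-7) = -6305 + 14 = -6291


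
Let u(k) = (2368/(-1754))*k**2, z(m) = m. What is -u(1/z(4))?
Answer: 74/877 ≈ 0.084379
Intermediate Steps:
u(k) = -1184*k**2/877 (u(k) = (2368*(-1/1754))*k**2 = -1184*k**2/877)
-u(1/z(4)) = -(-1184)*(1/4)**2/877 = -(-1184)/(877*16) = -1*(-74/877) = 74/877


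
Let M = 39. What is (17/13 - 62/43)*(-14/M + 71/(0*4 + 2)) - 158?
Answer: -2364897/14534 ≈ -162.71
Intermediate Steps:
(17/13 - 62/43)*(-14/M + 71/(0*4 + 2)) - 158 = (17/13 - 62/43)*(-14/39 + 71/(0*4 + 2)) - 158 = (17*(1/13) - 62*1/43)*(-14*1/39 + 71/(0 + 2)) - 158 = (17/13 - 62/43)*(-14/39 + 71/2) - 158 = -75*(-14/39 + 71*(½))/559 - 158 = -75*(-14/39 + 71/2)/559 - 158 = -75/559*2741/78 - 158 = -68525/14534 - 158 = -2364897/14534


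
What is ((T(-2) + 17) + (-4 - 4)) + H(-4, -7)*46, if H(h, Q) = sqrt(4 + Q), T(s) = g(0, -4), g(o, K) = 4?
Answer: 13 + 46*I*sqrt(3) ≈ 13.0 + 79.674*I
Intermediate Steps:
T(s) = 4
((T(-2) + 17) + (-4 - 4)) + H(-4, -7)*46 = ((4 + 17) + (-4 - 4)) + sqrt(4 - 7)*46 = (21 - 8) + sqrt(-3)*46 = 13 + (I*sqrt(3))*46 = 13 + 46*I*sqrt(3)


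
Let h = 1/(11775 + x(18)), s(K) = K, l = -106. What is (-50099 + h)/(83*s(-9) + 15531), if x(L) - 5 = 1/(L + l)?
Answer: -51934577173/15325670976 ≈ -3.3887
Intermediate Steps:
x(L) = 5 + 1/(-106 + L) (x(L) = 5 + 1/(L - 106) = 5 + 1/(-106 + L))
h = 88/1036639 (h = 1/(11775 + (-529 + 5*18)/(-106 + 18)) = 1/(11775 + (-529 + 90)/(-88)) = 1/(11775 - 1/88*(-439)) = 1/(11775 + 439/88) = 1/(1036639/88) = 88/1036639 ≈ 8.4890e-5)
(-50099 + h)/(83*s(-9) + 15531) = (-50099 + 88/1036639)/(83*(-9) + 15531) = -51934577173/(1036639*(-747 + 15531)) = -51934577173/1036639/14784 = -51934577173/1036639*1/14784 = -51934577173/15325670976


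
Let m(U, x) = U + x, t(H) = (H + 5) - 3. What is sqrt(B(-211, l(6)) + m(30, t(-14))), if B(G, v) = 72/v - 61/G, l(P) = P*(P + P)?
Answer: sqrt(858770)/211 ≈ 4.3919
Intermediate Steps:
t(H) = 2 + H (t(H) = (5 + H) - 3 = 2 + H)
l(P) = 2*P**2 (l(P) = P*(2*P) = 2*P**2)
B(G, v) = -61/G + 72/v
sqrt(B(-211, l(6)) + m(30, t(-14))) = sqrt((-61/(-211) + 72/((2*6**2))) + (30 + (2 - 14))) = sqrt((-61*(-1/211) + 72/((2*36))) + (30 - 12)) = sqrt((61/211 + 72/72) + 18) = sqrt((61/211 + 72*(1/72)) + 18) = sqrt((61/211 + 1) + 18) = sqrt(272/211 + 18) = sqrt(4070/211) = sqrt(858770)/211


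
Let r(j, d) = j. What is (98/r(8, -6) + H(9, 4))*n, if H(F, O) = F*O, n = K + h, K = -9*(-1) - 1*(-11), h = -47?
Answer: -5211/4 ≈ -1302.8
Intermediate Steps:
K = 20 (K = 9 + 11 = 20)
n = -27 (n = 20 - 47 = -27)
(98/r(8, -6) + H(9, 4))*n = (98/8 + 9*4)*(-27) = (98*(⅛) + 36)*(-27) = (49/4 + 36)*(-27) = (193/4)*(-27) = -5211/4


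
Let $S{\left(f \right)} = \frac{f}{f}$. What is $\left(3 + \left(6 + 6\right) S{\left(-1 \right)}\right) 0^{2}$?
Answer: $0$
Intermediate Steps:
$S{\left(f \right)} = 1$
$\left(3 + \left(6 + 6\right) S{\left(-1 \right)}\right) 0^{2} = \left(3 + \left(6 + 6\right) 1\right) 0^{2} = \left(3 + 12 \cdot 1\right) 0 = \left(3 + 12\right) 0 = 15 \cdot 0 = 0$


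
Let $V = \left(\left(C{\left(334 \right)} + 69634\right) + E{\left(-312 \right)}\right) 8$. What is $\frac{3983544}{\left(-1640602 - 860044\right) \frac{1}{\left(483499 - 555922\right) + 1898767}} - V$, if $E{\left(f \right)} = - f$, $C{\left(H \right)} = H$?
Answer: $- \frac{4340642445088}{1250323} \approx -3.4716 \cdot 10^{6}$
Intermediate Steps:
$V = 562240$ ($V = \left(\left(334 + 69634\right) - -312\right) 8 = \left(69968 + 312\right) 8 = 70280 \cdot 8 = 562240$)
$\frac{3983544}{\left(-1640602 - 860044\right) \frac{1}{\left(483499 - 555922\right) + 1898767}} - V = \frac{3983544}{\left(-1640602 - 860044\right) \frac{1}{\left(483499 - 555922\right) + 1898767}} - 562240 = \frac{3983544}{\left(-2500646\right) \frac{1}{\left(483499 - 555922\right) + 1898767}} - 562240 = \frac{3983544}{\left(-2500646\right) \frac{1}{-72423 + 1898767}} - 562240 = \frac{3983544}{\left(-2500646\right) \frac{1}{1826344}} - 562240 = \frac{3983544}{- \frac{1250323}{913172}} - 562240 = 3983544 \left(- \frac{913172}{1250323}\right) - 562240 = - \frac{3637660841568}{1250323} - 562240 = - \frac{4340642445088}{1250323}$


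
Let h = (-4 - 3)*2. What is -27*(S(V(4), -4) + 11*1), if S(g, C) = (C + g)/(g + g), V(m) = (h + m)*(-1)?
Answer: -3051/10 ≈ -305.10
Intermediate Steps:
h = -14 (h = -7*2 = -14)
V(m) = 14 - m (V(m) = (-14 + m)*(-1) = 14 - m)
S(g, C) = (C + g)/(2*g) (S(g, C) = (C + g)/((2*g)) = (C + g)*(1/(2*g)) = (C + g)/(2*g))
-27*(S(V(4), -4) + 11*1) = -27*((-4 + (14 - 1*4))/(2*(14 - 1*4)) + 11*1) = -27*((-4 + (14 - 4))/(2*(14 - 4)) + 11) = -27*((½)*(-4 + 10)/10 + 11) = -27*((½)*(⅒)*6 + 11) = -27*(3/10 + 11) = -27*113/10 = -3051/10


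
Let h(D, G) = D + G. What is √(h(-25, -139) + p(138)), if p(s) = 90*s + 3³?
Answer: √12283 ≈ 110.83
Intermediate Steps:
p(s) = 27 + 90*s (p(s) = 90*s + 27 = 27 + 90*s)
√(h(-25, -139) + p(138)) = √((-25 - 139) + (27 + 90*138)) = √(-164 + (27 + 12420)) = √(-164 + 12447) = √12283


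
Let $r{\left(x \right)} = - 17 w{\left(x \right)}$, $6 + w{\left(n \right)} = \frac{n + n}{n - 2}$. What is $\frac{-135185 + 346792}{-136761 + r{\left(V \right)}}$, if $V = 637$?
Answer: $- \frac{134370445}{86800123} \approx -1.548$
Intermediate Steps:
$w{\left(n \right)} = -6 + \frac{2 n}{-2 + n}$ ($w{\left(n \right)} = -6 + \frac{n + n}{n - 2} = -6 + \frac{2 n}{-2 + n}$)
$r{\left(x \right)} = - \frac{68 \left(3 - x\right)}{-2 + x}$ ($r{\left(x \right)} = - 17 \frac{4 \left(3 - x\right)}{-2 + x} = - \frac{68 \left(3 - x\right)}{-2 + x}$)
$\frac{-135185 + 346792}{-136761 + r{\left(V \right)}} = \frac{-135185 + 346792}{-136761 + \frac{68 \left(-3 + 637\right)}{-2 + 637}} = \frac{211607}{-136761 + 68 \cdot \frac{1}{635} \cdot 634} = \frac{211607}{-136761 + \frac{43112}{635}} = \frac{211607}{- \frac{86800123}{635}} = 211607 \left(- \frac{635}{86800123}\right) = - \frac{134370445}{86800123}$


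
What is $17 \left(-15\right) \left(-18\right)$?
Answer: $4590$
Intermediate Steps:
$17 \left(-15\right) \left(-18\right) = \left(-255\right) \left(-18\right) = 4590$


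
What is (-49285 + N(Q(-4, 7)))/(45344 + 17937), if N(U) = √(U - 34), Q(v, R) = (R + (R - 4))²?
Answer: -49285/63281 + √66/63281 ≈ -0.77870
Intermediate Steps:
Q(v, R) = (-4 + 2*R)² (Q(v, R) = (R + (-4 + R))² = (-4 + 2*R)²)
N(U) = √(-34 + U)
(-49285 + N(Q(-4, 7)))/(45344 + 17937) = (-49285 + √(-34 + 4*(-2 + 7)²))/(45344 + 17937) = (-49285 + √(-34 + 4*5²))/63281 = (-49285 + √(-34 + 4*25))*(1/63281) = (-49285 + √(-34 + 100))*(1/63281) = (-49285 + √66)*(1/63281) = -49285/63281 + √66/63281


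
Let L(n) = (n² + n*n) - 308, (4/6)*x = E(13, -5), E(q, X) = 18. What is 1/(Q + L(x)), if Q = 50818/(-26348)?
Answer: 13174/15124691 ≈ 0.00087103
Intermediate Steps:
x = 27 (x = (3/2)*18 = 27)
L(n) = -308 + 2*n² (L(n) = (n² + n²) - 308 = 2*n² - 308 = -308 + 2*n²)
Q = -25409/13174 (Q = 50818*(-1/26348) = -25409/13174 ≈ -1.9287)
1/(Q + L(x)) = 1/(-25409/13174 + (-308 + 2*27²)) = 1/(-25409/13174 + (-308 + 2*729)) = 1/(-25409/13174 + (-308 + 1458)) = 1/(-25409/13174 + 1150) = 1/(15124691/13174) = 13174/15124691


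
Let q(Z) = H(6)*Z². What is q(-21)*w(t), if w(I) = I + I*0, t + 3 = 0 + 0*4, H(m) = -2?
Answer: 2646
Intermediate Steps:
q(Z) = -2*Z²
t = -3 (t = -3 + (0 + 0*4) = -3 + (0 + 0) = -3 + 0 = -3)
w(I) = I (w(I) = I + 0 = I)
q(-21)*w(t) = -2*(-21)²*(-3) = -2*441*(-3) = -882*(-3) = 2646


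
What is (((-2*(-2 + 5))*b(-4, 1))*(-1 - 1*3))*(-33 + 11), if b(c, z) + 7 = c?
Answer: 5808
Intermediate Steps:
b(c, z) = -7 + c
(((-2*(-2 + 5))*b(-4, 1))*(-1 - 1*3))*(-33 + 11) = (((-2*(-2 + 5))*(-7 - 4))*(-1 - 1*3))*(-33 + 11) = ((-2*3*(-11))*(-1 - 3))*(-22) = (-6*(-11)*(-4))*(-22) = (66*(-4))*(-22) = -264*(-22) = 5808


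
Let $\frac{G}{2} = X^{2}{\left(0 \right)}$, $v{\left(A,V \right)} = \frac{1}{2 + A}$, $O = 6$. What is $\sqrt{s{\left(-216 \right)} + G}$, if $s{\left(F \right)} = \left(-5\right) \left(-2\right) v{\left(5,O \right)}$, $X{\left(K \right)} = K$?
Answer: $\frac{\sqrt{70}}{7} \approx 1.1952$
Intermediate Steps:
$s{\left(F \right)} = \frac{10}{7}$ ($s{\left(F \right)} = \frac{\left(-5\right) \left(-2\right)}{2 + 5} = \frac{10}{7}$)
$G = 0$ ($G = 2 \cdot 0^{2} = 2 \cdot 0 = 0$)
$\sqrt{s{\left(-216 \right)} + G} = \sqrt{\frac{10}{7} + 0} = \sqrt{\frac{10}{7}} = \frac{\sqrt{70}}{7}$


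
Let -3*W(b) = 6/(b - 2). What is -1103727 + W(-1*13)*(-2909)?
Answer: -16561723/15 ≈ -1.1041e+6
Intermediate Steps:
W(b) = -2/(-2 + b) (W(b) = -2/(b - 2) = -2/(-2 + b))
-1103727 + W(-1*13)*(-2909) = -1103727 - 2/(-2 - 1*13)*(-2909) = -1103727 - 2/(-2 - 13)*(-2909) = -1103727 - 2/(-15)*(-2909) = -1103727 - 2*(-1/15)*(-2909) = -1103727 + (2/15)*(-2909) = -1103727 - 5818/15 = -16561723/15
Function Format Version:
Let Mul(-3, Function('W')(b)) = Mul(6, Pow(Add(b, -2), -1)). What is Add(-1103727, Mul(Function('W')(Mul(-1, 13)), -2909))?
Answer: Rational(-16561723, 15) ≈ -1.1041e+6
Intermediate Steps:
Function('W')(b) = Mul(-2, Pow(Add(-2, b), -1)) (Function('W')(b) = Mul(Rational(-1, 3), Mul(6, Pow(Add(b, -2), -1))) = Mul(Rational(-1, 3), Mul(6, Pow(Add(-2, b), -1))) = Mul(-2, Pow(Add(-2, b), -1)))
Add(-1103727, Mul(Function('W')(Mul(-1, 13)), -2909)) = Add(-1103727, Mul(Mul(-2, Pow(Add(-2, Mul(-1, 13)), -1)), -2909)) = Add(-1103727, Mul(Mul(-2, Pow(Add(-2, -13), -1)), -2909)) = Add(-1103727, Mul(Mul(-2, Pow(-15, -1)), -2909)) = Add(-1103727, Mul(Mul(-2, Rational(-1, 15)), -2909)) = Add(-1103727, Mul(Rational(2, 15), -2909)) = Add(-1103727, Rational(-5818, 15)) = Rational(-16561723, 15)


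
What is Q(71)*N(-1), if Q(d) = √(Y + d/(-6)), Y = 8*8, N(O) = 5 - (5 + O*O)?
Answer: -√1878/6 ≈ -7.2226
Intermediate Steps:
N(O) = -O² (N(O) = 5 - (5 + O²) = 5 + (-5 - O²) = -O²)
Y = 64
Q(d) = √(64 - d/6) (Q(d) = √(64 + d/(-6)) = √(64 + d*(-⅙)) = √(64 - d/6))
Q(71)*N(-1) = (√(2304 - 6*71)/6)*(-1*(-1)²) = (√(2304 - 426)/6)*(-1*1) = (√1878/6)*(-1) = -√1878/6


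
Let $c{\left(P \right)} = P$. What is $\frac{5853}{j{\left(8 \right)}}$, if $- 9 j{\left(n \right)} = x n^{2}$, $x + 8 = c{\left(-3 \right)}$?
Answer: $\frac{52677}{704} \approx 74.825$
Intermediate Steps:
$x = -11$ ($x = -8 - 3 = -11$)
$j{\left(n \right)} = \frac{11 n^{2}}{9}$ ($j{\left(n \right)} = - \frac{\left(-11\right) n^{2}}{9} = \frac{11 n^{2}}{9}$)
$\frac{5853}{j{\left(8 \right)}} = \frac{5853}{\frac{11}{9} \cdot 8^{2}} = \frac{5853}{\frac{11}{9} \cdot 64} = \frac{5853}{\frac{704}{9}} = 5853 \cdot \frac{9}{704} = \frac{52677}{704}$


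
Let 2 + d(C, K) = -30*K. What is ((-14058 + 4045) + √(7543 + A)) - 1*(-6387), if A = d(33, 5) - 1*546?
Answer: -3626 + 37*√5 ≈ -3543.3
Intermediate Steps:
d(C, K) = -2 - 30*K
A = -698 (A = (-2 - 30*5) - 1*546 = (-2 - 150) - 546 = -152 - 546 = -698)
((-14058 + 4045) + √(7543 + A)) - 1*(-6387) = ((-14058 + 4045) + √(7543 - 698)) - 1*(-6387) = (-10013 + √6845) + 6387 = (-10013 + 37*√5) + 6387 = -3626 + 37*√5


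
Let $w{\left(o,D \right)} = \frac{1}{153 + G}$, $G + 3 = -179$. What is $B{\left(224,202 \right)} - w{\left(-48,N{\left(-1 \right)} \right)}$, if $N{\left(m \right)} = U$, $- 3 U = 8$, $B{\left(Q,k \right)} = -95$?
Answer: $- \frac{2754}{29} \approx -94.966$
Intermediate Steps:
$G = -182$ ($G = -3 - 179 = -182$)
$U = - \frac{8}{3}$ ($U = \left(- \frac{1}{3}\right) 8 = - \frac{8}{3} \approx -2.6667$)
$N{\left(m \right)} = - \frac{8}{3}$
$w{\left(o,D \right)} = - \frac{1}{29}$ ($w{\left(o,D \right)} = \frac{1}{153 - 182} = \frac{1}{-29} = - \frac{1}{29}$)
$B{\left(224,202 \right)} - w{\left(-48,N{\left(-1 \right)} \right)} = -95 - - \frac{1}{29} = -95 + \frac{1}{29} = - \frac{2754}{29}$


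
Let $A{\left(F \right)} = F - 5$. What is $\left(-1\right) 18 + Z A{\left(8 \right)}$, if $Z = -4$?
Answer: $-30$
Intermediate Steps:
$A{\left(F \right)} = -5 + F$ ($A{\left(F \right)} = F - 5 = -5 + F$)
$\left(-1\right) 18 + Z A{\left(8 \right)} = \left(-1\right) 18 - 4 \left(-5 + 8\right) = -18 - 12 = -30$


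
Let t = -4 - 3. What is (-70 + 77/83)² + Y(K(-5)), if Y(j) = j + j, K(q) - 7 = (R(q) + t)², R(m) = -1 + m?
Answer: 35292217/6889 ≈ 5123.0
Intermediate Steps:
t = -7
K(q) = 7 + (-8 + q)² (K(q) = 7 + ((-1 + q) - 7)² = 7 + (-8 + q)²)
Y(j) = 2*j
(-70 + 77/83)² + Y(K(-5)) = (-70 + 77/83)² + 2*(7 + (-8 - 5)²) = (-70 + 77*(1/83))² + 2*(7 + (-13)²) = (-70 + 77/83)² + 2*(7 + 169) = (-5733/83)² + 2*176 = 32867289/6889 + 352 = 35292217/6889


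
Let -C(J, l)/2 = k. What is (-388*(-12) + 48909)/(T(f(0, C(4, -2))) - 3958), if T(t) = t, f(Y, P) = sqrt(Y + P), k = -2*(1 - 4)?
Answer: -106005135/7832888 - 53565*I*sqrt(3)/7832888 ≈ -13.533 - 0.011845*I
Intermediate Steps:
k = 6 (k = -2*(-3) = 6)
C(J, l) = -12 (C(J, l) = -2*6 = -12)
f(Y, P) = sqrt(P + Y)
(-388*(-12) + 48909)/(T(f(0, C(4, -2))) - 3958) = (-388*(-12) + 48909)/(sqrt(-12 + 0) - 3958) = (4656 + 48909)/(sqrt(-12) - 3958) = 53565/(2*I*sqrt(3) - 3958) = 53565/(-3958 + 2*I*sqrt(3))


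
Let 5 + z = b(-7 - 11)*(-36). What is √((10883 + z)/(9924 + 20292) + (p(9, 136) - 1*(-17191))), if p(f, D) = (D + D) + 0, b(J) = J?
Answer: √110723496551/2518 ≈ 132.15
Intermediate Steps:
z = 643 (z = -5 + (-7 - 11)*(-36) = -5 - 18*(-36) = -5 + 648 = 643)
p(f, D) = 2*D (p(f, D) = 2*D + 0 = 2*D)
√((10883 + z)/(9924 + 20292) + (p(9, 136) - 1*(-17191))) = √((10883 + 643)/(9924 + 20292) + (2*136 - 1*(-17191))) = √(11526/30216 + (272 + 17191)) = √(11526*(1/30216) + 17463) = √(1921/5036 + 17463) = √(87945589/5036) = √110723496551/2518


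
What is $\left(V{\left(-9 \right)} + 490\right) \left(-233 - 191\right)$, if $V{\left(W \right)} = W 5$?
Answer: $-188680$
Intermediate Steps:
$V{\left(W \right)} = 5 W$
$\left(V{\left(-9 \right)} + 490\right) \left(-233 - 191\right) = \left(5 \left(-9\right) + 490\right) \left(-233 - 191\right) = \left(-45 + 490\right) \left(-424\right) = 445 \left(-424\right) = -188680$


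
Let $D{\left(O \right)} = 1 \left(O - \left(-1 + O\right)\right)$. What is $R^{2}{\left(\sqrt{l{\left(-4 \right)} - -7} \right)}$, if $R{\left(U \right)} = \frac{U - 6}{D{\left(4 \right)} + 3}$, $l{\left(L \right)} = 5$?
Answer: $\frac{\left(3 - \sqrt{3}\right)^{2}}{4} \approx 0.40192$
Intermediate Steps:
$D{\left(O \right)} = 1$ ($D{\left(O \right)} = 1 \cdot 1 = 1$)
$R{\left(U \right)} = - \frac{3}{2} + \frac{U}{4}$ ($R{\left(U \right)} = \frac{U - 6}{1 + 3} = \frac{-6 + U}{4} = \left(-6 + U\right) \frac{1}{4} = - \frac{3}{2} + \frac{U}{4}$)
$R^{2}{\left(\sqrt{l{\left(-4 \right)} - -7} \right)} = \left(- \frac{3}{2} + \frac{\sqrt{5 - -7}}{4}\right)^{2} = \left(- \frac{3}{2} + \frac{\sqrt{5 + 7}}{4}\right)^{2} = \left(- \frac{3}{2} + \frac{\sqrt{12}}{4}\right)^{2} = \left(- \frac{3}{2} + \frac{2 \sqrt{3}}{4}\right)^{2} = \left(- \frac{3}{2} + \frac{\sqrt{3}}{2}\right)^{2}$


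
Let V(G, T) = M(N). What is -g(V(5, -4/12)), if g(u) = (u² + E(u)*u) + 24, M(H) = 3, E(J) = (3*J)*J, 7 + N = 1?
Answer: -114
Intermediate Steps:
N = -6 (N = -7 + 1 = -6)
E(J) = 3*J²
V(G, T) = 3
g(u) = 24 + u² + 3*u³ (g(u) = (u² + (3*u²)*u) + 24 = (u² + 3*u³) + 24 = 24 + u² + 3*u³)
-g(V(5, -4/12)) = -(24 + 3² + 3*3³) = -(24 + 9 + 3*27) = -(24 + 9 + 81) = -1*114 = -114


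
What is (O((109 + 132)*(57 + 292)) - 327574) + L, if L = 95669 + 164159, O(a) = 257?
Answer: -67489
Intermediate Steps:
L = 259828
(O((109 + 132)*(57 + 292)) - 327574) + L = (257 - 327574) + 259828 = -327317 + 259828 = -67489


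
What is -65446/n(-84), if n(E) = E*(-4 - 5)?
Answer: -32723/378 ≈ -86.569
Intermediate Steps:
n(E) = -9*E (n(E) = E*(-9) = -9*E)
-65446/n(-84) = -65446/((-9*(-84))) = -65446/756 = -65446*1/756 = -32723/378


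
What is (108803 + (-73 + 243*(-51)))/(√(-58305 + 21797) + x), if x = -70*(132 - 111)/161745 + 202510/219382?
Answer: 123186392110169935774367/51076270877803303459781 - 269553090534511153533266*I*√9127/51076270877803303459781 ≈ 2.4118 - 504.18*I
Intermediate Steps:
x = 1081082947/1182798053 (x = -70*21*(1/161745) + 202510*(1/219382) = -1470*1/161745 + 101255/109691 = -98/10783 + 101255/109691 = 1081082947/1182798053 ≈ 0.91400)
(108803 + (-73 + 243*(-51)))/(√(-58305 + 21797) + x) = (108803 + (-73 + 243*(-51)))/(√(-58305 + 21797) + 1081082947/1182798053) = (108803 + (-73 - 12393))/(√(-36508) + 1081082947/1182798053) = (108803 - 12466)/(2*I*√9127 + 1081082947/1182798053) = 96337/(1081082947/1182798053 + 2*I*√9127)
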